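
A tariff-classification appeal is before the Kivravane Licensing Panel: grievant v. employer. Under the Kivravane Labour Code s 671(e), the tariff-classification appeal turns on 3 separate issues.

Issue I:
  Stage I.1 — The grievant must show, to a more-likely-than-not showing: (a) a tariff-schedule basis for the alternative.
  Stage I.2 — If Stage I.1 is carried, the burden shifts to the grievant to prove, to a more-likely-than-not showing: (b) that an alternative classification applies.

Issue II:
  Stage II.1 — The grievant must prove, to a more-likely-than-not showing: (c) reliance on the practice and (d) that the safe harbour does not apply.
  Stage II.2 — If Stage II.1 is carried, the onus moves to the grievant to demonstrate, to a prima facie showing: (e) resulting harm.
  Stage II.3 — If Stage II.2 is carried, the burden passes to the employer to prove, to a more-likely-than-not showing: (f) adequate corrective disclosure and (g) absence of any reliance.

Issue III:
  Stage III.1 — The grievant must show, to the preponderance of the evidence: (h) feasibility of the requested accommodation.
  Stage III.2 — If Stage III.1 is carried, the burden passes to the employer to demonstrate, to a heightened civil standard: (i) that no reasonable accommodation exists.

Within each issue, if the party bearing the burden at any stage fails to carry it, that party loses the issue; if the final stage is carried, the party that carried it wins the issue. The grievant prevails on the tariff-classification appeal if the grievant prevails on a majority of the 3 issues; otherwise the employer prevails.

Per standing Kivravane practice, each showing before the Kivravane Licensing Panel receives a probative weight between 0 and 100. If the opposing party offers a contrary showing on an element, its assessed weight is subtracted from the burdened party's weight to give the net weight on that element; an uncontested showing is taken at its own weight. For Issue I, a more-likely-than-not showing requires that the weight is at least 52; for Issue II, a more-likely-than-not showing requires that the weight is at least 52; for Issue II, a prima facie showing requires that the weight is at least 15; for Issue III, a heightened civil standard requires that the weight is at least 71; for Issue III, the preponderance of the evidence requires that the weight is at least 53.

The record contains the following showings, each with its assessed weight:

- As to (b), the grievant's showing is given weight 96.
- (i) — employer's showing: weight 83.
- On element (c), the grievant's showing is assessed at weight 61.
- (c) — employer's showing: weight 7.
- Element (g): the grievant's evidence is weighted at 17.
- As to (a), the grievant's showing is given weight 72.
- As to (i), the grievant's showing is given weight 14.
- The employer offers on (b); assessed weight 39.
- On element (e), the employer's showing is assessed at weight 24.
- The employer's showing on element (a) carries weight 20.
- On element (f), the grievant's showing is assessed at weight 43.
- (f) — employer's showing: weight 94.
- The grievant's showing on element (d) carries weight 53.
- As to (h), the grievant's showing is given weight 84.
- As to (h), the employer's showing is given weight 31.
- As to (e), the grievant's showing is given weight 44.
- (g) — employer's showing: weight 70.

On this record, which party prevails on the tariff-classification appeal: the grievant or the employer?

grievant

— Issue I —
Stage I.1 (grievant, a more-likely-than-not showing, weight is at least 52): (a) net 72−20=52 ≥ 52 — meets.
  All elements met. The grievant retains the burden for Stage I.2.
Stage I.2 (grievant, a more-likely-than-not showing, weight is at least 52): (b) net 96−39=57 ≥ 52 — meets.
  All elements met at the final stage.
Every stage carried; the grievant prevails on this issue.
— Issue II —
Stage II.1 — burden on grievant; standard: a more-likely-than-not showing (weight is at least 52).
    (c): 61 − 7 = 54 ≥ 52 [met]
    (d): 53 ≥ 52 [met]
  All elements met. The grievant retains the burden for Stage II.2.
Stage II.2 — burden on grievant; standard: a prima facie showing (weight is at least 15).
    (e): 44 − 24 = 20 ≥ 15 [met]
  All elements met. The burden passes to the employer.
Stage II.3 — burden on employer; standard: a more-likely-than-not showing (weight is at least 52).
    (f): 94 − 43 = 51 < 52 [not met]
    (g): 70 − 17 = 53 ≥ 52 [met]
  Not every element is met, so the employer fails to carry Stage II.3.
So the grievant prevails on this issue.
— Issue III —
Stage III.1 (grievant, the preponderance of the evidence, weight is at least 53): (h) net 84−31=53 ≥ 53 — meets.
  Stage III.1 carried; the burden shifts to the employer.
Stage III.2 (employer, a heightened civil standard, weight is at least 71): (i) net 83−14=69 < 71 — fails.
  Not every element is met, so the employer fails to carry Stage III.2.
The grievant prevails on this issue.
Per-issue: Issue I → grievant; Issue II → grievant; Issue III → grievant. The grievant must prevail on a majority of issues; overall, the grievant prevails.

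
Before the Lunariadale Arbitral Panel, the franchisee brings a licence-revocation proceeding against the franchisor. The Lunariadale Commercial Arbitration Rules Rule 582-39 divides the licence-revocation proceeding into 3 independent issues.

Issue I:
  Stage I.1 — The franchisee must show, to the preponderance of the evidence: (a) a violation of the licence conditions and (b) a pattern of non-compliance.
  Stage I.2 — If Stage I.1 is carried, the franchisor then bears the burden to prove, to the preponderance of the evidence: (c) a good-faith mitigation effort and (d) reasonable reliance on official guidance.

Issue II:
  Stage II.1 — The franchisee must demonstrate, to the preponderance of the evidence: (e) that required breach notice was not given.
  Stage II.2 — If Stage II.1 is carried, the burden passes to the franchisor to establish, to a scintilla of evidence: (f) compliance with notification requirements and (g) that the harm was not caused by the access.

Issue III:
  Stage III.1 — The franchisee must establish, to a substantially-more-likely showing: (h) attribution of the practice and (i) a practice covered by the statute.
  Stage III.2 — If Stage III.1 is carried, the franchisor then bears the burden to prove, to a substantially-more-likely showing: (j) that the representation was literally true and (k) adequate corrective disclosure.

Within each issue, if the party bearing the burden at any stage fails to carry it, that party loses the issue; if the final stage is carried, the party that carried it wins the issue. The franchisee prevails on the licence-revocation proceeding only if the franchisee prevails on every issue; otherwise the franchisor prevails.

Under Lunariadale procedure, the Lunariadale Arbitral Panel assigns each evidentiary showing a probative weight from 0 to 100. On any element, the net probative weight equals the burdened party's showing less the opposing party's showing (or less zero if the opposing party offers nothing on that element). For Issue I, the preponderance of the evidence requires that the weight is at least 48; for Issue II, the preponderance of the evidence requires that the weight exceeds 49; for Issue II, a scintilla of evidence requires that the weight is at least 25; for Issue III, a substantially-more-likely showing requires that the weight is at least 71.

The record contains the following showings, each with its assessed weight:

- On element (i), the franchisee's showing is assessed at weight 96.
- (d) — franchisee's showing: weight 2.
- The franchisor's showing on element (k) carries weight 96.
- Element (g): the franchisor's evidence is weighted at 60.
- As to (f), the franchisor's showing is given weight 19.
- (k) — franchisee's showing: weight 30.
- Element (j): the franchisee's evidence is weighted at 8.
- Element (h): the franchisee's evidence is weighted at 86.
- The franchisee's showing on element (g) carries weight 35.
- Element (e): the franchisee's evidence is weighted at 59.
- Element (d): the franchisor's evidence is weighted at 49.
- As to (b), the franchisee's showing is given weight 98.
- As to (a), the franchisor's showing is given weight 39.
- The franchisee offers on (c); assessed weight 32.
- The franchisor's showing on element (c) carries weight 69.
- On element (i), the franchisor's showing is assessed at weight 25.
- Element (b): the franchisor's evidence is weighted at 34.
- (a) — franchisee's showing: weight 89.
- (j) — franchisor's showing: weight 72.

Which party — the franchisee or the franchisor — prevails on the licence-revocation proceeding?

— Issue I —
Stage I.1 — burden on franchisee; standard: the preponderance of the evidence (weight is at least 48).
    (a): 89 − 39 = 50 ≥ 48 [met]
    (b): 98 − 34 = 64 ≥ 48 [met]
  The franchisee carries Stage I.1; the franchisor now bears the burden.
Stage I.2 — burden on franchisor; standard: the preponderance of the evidence (weight is at least 48).
    (c): 69 − 32 = 37 < 48 [not met]
    (d): 49 − 2 = 47 < 48 [not met]
  Not every element is met, so the franchisor fails to carry Stage I.2.
So the franchisee prevails on this issue.
— Issue II —
At Stage II.1 the franchisee must meet the preponderance of the evidence (weight exceeds 49): on (e) the weight is 59, which does exceed 49, so (e) meets the standard.
  The franchisee carries Stage II.1; the franchisor now bears the burden.
At Stage II.2 the franchisor must meet a scintilla of evidence (weight is at least 25): on (f) the weight is 19, < 25, so (f) does not meet the standard; on (g) the weight is 60 less the opposing 35 gives net 25, which does reach 25, so (g) meets the standard.
  Not every element is met, so the franchisor fails to carry Stage II.2.
The franchisee prevails on this issue.
— Issue III —
Stage III.1 — burden on franchisee; standard: a substantially-more-likely showing (weight is at least 71).
    (h): 86 ≥ 71 [met]
    (i): 96 − 25 = 71 ≥ 71 [met]
  All elements met. The burden passes to the franchisor.
Stage III.2 — burden on franchisor; standard: a substantially-more-likely showing (weight is at least 71).
    (j): 72 − 8 = 64 < 71 [not met]
    (k): 96 − 30 = 66 < 71 [not met]
  Stage III.2 not carried; the franchisor fails its burden.
The franchisee prevails on this issue.
Per-issue: Issue I → franchisee; Issue II → franchisee; Issue III → franchisee. The franchisee must prevail on every issue; overall, the franchisee prevails.

franchisee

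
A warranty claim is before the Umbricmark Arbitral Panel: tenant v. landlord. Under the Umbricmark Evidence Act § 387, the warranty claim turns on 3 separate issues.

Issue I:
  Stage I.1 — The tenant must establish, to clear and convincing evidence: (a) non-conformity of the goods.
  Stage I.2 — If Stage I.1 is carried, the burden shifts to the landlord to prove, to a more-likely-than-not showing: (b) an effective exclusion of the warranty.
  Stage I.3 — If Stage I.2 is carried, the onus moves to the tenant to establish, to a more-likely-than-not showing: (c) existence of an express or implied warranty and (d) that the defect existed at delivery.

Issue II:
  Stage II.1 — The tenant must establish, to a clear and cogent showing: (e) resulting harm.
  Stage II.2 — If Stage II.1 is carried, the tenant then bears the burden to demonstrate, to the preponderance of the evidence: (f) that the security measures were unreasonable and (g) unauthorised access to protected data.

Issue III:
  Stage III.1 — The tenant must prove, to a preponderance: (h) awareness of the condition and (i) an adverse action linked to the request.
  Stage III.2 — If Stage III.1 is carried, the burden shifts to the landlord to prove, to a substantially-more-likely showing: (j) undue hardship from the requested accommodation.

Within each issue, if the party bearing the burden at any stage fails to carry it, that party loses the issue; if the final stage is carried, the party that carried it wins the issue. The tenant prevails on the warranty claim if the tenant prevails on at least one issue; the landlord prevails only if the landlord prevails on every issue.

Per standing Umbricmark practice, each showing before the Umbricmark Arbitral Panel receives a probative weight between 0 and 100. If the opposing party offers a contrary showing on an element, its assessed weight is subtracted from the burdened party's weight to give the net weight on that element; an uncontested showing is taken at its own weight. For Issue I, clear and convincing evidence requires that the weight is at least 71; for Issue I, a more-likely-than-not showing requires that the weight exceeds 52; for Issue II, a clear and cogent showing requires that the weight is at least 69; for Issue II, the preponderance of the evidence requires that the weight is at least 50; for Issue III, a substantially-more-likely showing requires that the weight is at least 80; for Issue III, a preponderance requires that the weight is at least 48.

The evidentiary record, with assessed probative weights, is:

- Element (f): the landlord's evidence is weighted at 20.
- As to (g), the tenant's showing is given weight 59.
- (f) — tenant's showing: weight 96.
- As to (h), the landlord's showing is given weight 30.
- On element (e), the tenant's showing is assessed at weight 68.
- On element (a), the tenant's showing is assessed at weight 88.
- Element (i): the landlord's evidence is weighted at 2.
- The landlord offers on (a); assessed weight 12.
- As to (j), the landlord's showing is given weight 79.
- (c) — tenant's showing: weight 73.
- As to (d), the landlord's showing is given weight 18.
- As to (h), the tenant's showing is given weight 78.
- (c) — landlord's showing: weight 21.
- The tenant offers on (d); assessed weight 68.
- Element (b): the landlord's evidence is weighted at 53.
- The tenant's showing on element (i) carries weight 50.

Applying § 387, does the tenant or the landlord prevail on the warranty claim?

tenant

— Issue I —
Stage I.1 — burden on tenant; standard: clear and convincing evidence (weight is at least 71).
    (a): 88 − 12 = 76 ≥ 71 [met]
  Stage I.1 carried; the burden shifts to the landlord.
Stage I.2 — burden on landlord; standard: a more-likely-than-not showing (weight exceeds 52).
    (b): 53 > 52 [met]
  The landlord carries Stage I.2; the tenant now bears the burden.
Stage I.3 — burden on tenant; standard: a more-likely-than-not showing (weight exceeds 52).
    (c): 73 − 21 = 52 ≤ 52 [not met]
    (d): 68 − 18 = 50 ≤ 52 [not met]
  Stage I.3 not carried; the tenant fails its burden.
So the landlord prevails on this issue.
— Issue II —
Stage II.1 — burden on tenant; standard: a clear and cogent showing (weight is at least 69).
    (e): 68 < 69 [not met]
  Not every element is met, so the tenant fails to carry Stage II.1.
So the landlord prevails on this issue.
— Issue III —
Stage III.1 — burden on tenant; standard: a preponderance (weight is at least 48).
    (h): 78 − 30 = 48 ≥ 48 [met]
    (i): 50 − 2 = 48 ≥ 48 [met]
  Stage III.1 carried; the burden shifts to the landlord.
Stage III.2 — burden on landlord; standard: a substantially-more-likely showing (weight is at least 80).
    (j): 79 < 80 [not met]
  Not every element is met, so the landlord fails to carry Stage III.2.
The analysis ends at Stage III.2; the tenant prevails on this issue.
Per-issue: Issue I → landlord; Issue II → landlord; Issue III → tenant. The tenant must prevail on at least one issue; overall, the tenant prevails.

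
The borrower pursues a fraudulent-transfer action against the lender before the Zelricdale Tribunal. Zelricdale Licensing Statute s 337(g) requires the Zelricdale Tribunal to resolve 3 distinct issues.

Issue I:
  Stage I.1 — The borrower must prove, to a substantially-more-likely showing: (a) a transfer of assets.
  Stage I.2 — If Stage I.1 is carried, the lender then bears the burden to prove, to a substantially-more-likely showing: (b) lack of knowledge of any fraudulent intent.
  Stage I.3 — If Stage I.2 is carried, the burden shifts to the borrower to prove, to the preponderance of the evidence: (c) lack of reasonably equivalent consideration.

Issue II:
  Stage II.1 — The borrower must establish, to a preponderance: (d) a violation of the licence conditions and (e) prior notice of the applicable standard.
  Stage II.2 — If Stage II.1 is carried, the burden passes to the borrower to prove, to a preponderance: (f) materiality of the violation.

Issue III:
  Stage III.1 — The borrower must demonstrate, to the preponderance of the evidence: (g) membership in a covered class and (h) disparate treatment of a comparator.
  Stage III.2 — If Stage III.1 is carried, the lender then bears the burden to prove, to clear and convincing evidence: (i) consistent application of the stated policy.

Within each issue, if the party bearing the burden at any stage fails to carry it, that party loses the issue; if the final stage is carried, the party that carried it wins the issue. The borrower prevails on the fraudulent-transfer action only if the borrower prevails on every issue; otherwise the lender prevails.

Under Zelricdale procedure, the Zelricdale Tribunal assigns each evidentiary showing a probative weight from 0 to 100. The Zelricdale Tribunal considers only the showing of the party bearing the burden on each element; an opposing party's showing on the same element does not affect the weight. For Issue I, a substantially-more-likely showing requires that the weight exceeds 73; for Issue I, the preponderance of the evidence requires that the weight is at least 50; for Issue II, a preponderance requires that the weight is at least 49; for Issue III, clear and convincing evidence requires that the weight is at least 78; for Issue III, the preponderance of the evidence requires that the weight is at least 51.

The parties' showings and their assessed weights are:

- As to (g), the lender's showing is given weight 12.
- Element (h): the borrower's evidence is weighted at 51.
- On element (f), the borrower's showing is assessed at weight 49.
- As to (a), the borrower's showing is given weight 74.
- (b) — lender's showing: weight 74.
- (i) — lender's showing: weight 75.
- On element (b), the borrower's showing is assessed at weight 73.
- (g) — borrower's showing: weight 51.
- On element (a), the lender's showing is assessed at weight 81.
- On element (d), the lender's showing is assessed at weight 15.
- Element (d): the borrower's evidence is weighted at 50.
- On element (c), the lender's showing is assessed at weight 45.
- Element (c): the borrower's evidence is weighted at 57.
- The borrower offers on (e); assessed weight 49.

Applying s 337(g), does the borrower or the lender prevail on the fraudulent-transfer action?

borrower

— Issue I —
At Stage I.1 the borrower must meet a substantially-more-likely showing (weight exceeds 73): on (a) the weight is 74 (the lender's 81 is given no effect), which does exceed 73, so (a) meets the standard.
  The borrower carries Stage I.1; the lender now bears the burden.
At Stage I.2 the lender must meet a substantially-more-likely showing (weight exceeds 73): on (b) the weight is 74 (the borrower's 73 is given no effect), which does exceed 73, so (b) meets the standard.
  Stage I.2 is satisfied; the onus moves to the borrower.
At Stage I.3 the borrower must meet the preponderance of the evidence (weight is at least 50): on (c) the weight is 57 (the lender's 45 is given no effect), ≥ 50, so (c) meets the standard.
  The borrower carries the last stage.
Every stage carried; the borrower prevails on this issue.
— Issue II —
At Stage II.1 the borrower must meet a preponderance (weight is at least 49): on (d) the weight is 50 (the lender's 15 is given no effect), which does reach 49, so (d) meets the standard; on (e) the weight is 49, ≥ 49, so (e) meets the standard.
  Stage II.1 carried; the burden remains with the borrower.
At Stage II.2 the borrower must meet a preponderance (weight is at least 49): on (f) the weight is 49, which does reach 49, so (f) meets the standard.
  Stage II.2 carried; the final stage is satisfied.
With every stage satisfied, the borrower prevails on this issue.
— Issue III —
At Stage III.1 the borrower must meet the preponderance of the evidence (weight is at least 51): on (g) the weight is 51 (the lender's 12 is given no effect), which does reach 51, so (g) meets the standard; on (h) the weight is 51, ≥ 51, so (h) meets the standard.
  Stage III.1 carried; the burden shifts to the lender.
At Stage III.2 the lender must meet clear and convincing evidence (weight is at least 78): on (i) the weight is 75, which does not reach 78, so (i) does not meet the standard.
  The lender does not carry Stage III.2.
The borrower prevails on this issue.
Per-issue: Issue I → borrower; Issue II → borrower; Issue III → borrower. The borrower must prevail on every issue; overall, the borrower prevails.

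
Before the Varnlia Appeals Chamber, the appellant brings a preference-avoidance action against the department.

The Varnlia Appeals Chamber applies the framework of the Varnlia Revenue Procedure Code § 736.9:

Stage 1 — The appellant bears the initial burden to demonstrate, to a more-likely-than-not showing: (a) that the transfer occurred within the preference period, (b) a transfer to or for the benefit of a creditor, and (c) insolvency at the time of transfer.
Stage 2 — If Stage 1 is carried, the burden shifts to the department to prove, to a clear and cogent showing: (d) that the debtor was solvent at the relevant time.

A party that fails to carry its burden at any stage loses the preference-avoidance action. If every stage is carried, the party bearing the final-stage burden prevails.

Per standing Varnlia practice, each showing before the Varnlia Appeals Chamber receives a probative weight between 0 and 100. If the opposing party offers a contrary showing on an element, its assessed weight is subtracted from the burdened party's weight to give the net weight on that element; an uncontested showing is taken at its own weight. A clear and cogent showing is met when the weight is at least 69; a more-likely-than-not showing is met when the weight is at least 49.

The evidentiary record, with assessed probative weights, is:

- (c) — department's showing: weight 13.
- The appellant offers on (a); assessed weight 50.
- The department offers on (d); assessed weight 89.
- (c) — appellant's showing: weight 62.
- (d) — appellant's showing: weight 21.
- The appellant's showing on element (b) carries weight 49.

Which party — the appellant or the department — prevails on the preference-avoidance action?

Stage 1 — burden on appellant; standard: a more-likely-than-not showing (weight is at least 49).
    (a): 50 ≥ 49 [met]
    (b): 49 ≥ 49 [met]
    (c): 62 − 13 = 49 ≥ 49 [met]
  The appellant carries Stage 1; the department now bears the burden.
Stage 2 — burden on department; standard: a clear and cogent showing (weight is at least 69).
    (d): 89 − 21 = 68 < 69 [not met]
  The department does not carry Stage 2.
The appellant prevails.

appellant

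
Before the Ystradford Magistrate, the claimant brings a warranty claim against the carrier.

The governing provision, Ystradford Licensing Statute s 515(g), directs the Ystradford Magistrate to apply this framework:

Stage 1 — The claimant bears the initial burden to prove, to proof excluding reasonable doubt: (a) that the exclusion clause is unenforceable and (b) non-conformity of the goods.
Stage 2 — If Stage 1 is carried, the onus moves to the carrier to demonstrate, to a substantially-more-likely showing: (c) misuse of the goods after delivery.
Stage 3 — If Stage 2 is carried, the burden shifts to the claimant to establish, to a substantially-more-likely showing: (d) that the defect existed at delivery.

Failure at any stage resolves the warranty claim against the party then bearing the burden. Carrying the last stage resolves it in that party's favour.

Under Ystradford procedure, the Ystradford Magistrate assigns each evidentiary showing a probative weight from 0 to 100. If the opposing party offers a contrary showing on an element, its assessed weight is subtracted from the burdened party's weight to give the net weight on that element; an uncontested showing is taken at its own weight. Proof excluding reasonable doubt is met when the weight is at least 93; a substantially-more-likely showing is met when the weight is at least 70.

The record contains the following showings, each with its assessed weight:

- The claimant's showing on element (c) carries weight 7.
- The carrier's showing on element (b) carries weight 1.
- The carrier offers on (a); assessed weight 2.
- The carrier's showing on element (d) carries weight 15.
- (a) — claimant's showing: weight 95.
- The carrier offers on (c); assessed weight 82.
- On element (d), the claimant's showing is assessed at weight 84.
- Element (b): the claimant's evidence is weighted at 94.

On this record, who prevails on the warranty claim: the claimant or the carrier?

carrier

Stage 1 (claimant, proof excluding reasonable doubt, weight is at least 93): (a) net 95−2=93 ≥ 93 — meets; (b) net 94−1=93 ≥ 93 — meets.
  Stage 1 is satisfied; the onus moves to the carrier.
Stage 2 (carrier, a substantially-more-likely showing, weight is at least 70): (c) net 82−7=75 ≥ 70 — meets.
  Stage 2 carried; the burden shifts to the claimant.
Stage 3 (claimant, a substantially-more-likely showing, weight is at least 70): (d) net 84−15=69 < 70 — fails.
  Stage 3 not carried; the claimant fails its burden.
The analysis ends at Stage 3; the carrier prevails.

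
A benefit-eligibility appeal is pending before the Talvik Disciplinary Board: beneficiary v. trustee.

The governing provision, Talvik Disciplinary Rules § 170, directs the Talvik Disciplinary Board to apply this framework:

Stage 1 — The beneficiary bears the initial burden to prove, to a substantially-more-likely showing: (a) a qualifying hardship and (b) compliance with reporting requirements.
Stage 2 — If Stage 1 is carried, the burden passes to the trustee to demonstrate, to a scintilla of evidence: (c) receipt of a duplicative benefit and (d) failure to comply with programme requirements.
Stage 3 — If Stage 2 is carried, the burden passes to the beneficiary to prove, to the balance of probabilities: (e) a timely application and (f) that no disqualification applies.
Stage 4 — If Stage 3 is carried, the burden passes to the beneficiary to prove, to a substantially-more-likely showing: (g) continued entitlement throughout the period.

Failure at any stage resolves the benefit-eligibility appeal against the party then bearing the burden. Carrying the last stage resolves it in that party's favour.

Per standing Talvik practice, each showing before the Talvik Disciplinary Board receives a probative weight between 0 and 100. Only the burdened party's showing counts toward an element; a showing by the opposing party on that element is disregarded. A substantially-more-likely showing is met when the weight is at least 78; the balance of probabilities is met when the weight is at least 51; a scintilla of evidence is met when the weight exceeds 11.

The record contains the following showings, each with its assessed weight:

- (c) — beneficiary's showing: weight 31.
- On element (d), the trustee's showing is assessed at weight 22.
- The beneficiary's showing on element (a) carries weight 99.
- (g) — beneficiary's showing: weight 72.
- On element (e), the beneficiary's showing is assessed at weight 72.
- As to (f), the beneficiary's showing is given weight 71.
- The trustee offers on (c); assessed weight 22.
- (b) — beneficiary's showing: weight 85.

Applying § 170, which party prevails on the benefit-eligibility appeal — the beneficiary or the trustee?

trustee

Stage 1 — burden on beneficiary; standard: a substantially-more-likely showing (weight is at least 78).
    (a): 99 ≥ 78 [met]
    (b): 85 ≥ 78 [met]
  All elements met. The burden passes to the trustee.
Stage 2 — burden on trustee; standard: a scintilla of evidence (weight exceeds 11).
    (c): 22 (beneficiary's 31 disregarded) > 11 [met]
    (d): 22 > 11 [met]
  All elements met. The burden passes to the beneficiary.
Stage 3 — burden on beneficiary; standard: the balance of probabilities (weight is at least 51).
    (e): 72 ≥ 51 [met]
    (f): 71 ≥ 51 [met]
  Stage 3 is satisfied; the beneficiary continues to bear the burden.
Stage 4 — burden on beneficiary; standard: a substantially-more-likely showing (weight is at least 78).
    (g): 72 < 78 [not met]
  Not every element is met, so the beneficiary fails to carry Stage 4.
So the trustee prevails.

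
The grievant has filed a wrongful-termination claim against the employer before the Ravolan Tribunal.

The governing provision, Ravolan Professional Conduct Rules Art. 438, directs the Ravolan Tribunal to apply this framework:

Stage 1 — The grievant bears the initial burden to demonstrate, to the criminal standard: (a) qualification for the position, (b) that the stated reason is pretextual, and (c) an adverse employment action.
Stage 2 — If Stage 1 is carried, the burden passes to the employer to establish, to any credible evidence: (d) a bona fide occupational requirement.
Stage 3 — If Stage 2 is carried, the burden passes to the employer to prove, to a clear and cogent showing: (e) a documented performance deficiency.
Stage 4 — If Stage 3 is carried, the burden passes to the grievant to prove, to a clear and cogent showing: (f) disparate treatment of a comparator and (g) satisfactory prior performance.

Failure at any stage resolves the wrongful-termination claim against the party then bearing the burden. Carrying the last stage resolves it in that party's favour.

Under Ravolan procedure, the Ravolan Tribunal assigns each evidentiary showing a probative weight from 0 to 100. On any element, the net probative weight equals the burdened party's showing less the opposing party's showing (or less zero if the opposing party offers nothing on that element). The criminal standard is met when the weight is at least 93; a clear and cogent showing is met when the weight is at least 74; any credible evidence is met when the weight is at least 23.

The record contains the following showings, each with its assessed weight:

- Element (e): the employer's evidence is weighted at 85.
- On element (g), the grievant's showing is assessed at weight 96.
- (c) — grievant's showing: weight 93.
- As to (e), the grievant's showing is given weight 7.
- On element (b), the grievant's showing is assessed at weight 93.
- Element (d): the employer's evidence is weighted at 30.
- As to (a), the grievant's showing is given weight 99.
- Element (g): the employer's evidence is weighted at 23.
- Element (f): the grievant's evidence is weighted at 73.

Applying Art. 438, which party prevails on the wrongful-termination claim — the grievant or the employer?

At Stage 1 the grievant must meet the criminal standard (weight is at least 93): on (a) the weight is 99, ≥ 93, so (a) meets the standard; on (b) the weight is 93, which does reach 93, so (b) meets the standard; on (c) the weight is 93, which does reach 93, so (c) meets the standard.
  Stage 1 is satisfied; the onus moves to the employer.
At Stage 2 the employer must meet any credible evidence (weight is at least 23): on (d) the weight is 30, ≥ 23, so (d) meets the standard.
  Stage 2 carried; the burden remains with the employer.
At Stage 3 the employer must meet a clear and cogent showing (weight is at least 74): on (e) the weight is 85 less the opposing 7 gives net 78, ≥ 74, so (e) meets the standard.
  The employer carries Stage 3; the grievant now bears the burden.
At Stage 4 the grievant must meet a clear and cogent showing (weight is at least 74): on (f) the weight is 73, < 74, so (f) does not meet the standard; on (g) the weight is 96 less the opposing 23 gives net 73, < 74, so (g) does not meet the standard.
  Stage 4 not carried; the grievant fails its burden.
The employer prevails.

employer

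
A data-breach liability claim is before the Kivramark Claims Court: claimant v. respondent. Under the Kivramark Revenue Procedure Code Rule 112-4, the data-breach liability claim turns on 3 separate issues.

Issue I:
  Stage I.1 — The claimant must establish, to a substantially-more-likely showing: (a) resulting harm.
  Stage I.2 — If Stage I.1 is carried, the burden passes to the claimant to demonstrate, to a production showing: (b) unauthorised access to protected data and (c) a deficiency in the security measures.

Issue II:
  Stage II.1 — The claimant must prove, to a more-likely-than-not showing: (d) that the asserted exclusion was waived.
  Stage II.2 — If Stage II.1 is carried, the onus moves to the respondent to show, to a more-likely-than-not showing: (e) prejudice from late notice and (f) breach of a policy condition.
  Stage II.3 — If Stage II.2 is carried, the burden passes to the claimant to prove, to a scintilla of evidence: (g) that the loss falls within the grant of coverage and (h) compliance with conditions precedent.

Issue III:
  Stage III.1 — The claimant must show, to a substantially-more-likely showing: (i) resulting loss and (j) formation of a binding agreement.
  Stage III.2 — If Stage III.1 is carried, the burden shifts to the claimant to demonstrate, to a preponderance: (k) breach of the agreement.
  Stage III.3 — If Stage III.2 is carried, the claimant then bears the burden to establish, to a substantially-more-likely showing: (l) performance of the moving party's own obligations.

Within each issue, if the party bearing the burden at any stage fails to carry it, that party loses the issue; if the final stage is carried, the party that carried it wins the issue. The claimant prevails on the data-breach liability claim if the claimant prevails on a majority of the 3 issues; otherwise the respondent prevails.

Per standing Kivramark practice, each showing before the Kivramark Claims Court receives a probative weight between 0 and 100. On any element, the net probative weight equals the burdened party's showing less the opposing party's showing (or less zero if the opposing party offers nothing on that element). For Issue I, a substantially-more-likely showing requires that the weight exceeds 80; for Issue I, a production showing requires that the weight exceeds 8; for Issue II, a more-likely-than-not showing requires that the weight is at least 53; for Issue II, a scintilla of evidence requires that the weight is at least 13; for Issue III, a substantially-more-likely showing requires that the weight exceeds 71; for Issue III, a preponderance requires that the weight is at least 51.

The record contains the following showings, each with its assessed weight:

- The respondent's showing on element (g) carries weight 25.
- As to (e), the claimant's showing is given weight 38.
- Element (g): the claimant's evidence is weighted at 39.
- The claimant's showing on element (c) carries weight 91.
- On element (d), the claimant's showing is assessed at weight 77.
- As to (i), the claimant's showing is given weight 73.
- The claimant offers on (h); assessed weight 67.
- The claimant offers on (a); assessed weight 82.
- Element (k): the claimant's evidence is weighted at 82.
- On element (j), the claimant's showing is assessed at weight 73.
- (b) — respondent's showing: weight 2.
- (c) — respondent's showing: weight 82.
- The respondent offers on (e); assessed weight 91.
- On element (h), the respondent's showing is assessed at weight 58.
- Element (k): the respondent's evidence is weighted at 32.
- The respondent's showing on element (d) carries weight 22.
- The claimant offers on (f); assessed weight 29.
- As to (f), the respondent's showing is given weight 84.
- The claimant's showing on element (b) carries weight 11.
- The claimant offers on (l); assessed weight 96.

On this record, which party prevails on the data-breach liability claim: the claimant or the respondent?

— Issue I —
Stage I.1 — burden on claimant; standard: a substantially-more-likely showing (weight exceeds 80).
    (a): 82 > 80 [met]
  All elements met. The claimant retains the burden for Stage I.2.
Stage I.2 — burden on claimant; standard: a production showing (weight exceeds 8).
    (b): 11 − 2 = 9 > 8 [met]
    (c): 91 − 82 = 9 > 8 [met]
  All elements met at the final stage.
All stages carried — the claimant prevails on this issue.
— Issue II —
Stage II.1 (claimant, a more-likely-than-not showing, weight is at least 53): (d) net 77−22=55 ≥ 53 — meets.
  Stage II.1 carried; the burden shifts to the respondent.
Stage II.2 (respondent, a more-likely-than-not showing, weight is at least 53): (e) net 91−38=53 ≥ 53 — meets; (f) net 84−29=55 ≥ 53 — meets.
  The respondent carries Stage II.2; the claimant now bears the burden.
Stage II.3 (claimant, a scintilla of evidence, weight is at least 13): (g) net 39−25=14 ≥ 13 — meets; (h) net 67−58=9 < 13 — fails.
  Stage II.3 not carried; the claimant fails its burden.
So the respondent prevails on this issue.
— Issue III —
Stage III.1 (claimant, a substantially-more-likely showing, weight exceeds 71): (i) 73 > 71 — meets; (j) 73 > 71 — meets.
  Stage III.1 is satisfied; the claimant continues to bear the burden.
Stage III.2 (claimant, a preponderance, weight is at least 51): (k) net 82−32=50 < 51 — fails.
  Stage III.2 not carried; the claimant fails its burden.
The analysis ends at Stage III.2; the respondent prevails on this issue.
Per-issue: Issue I → claimant; Issue II → respondent; Issue III → respondent. The claimant must prevail on a majority of issues; overall, the respondent prevails.

respondent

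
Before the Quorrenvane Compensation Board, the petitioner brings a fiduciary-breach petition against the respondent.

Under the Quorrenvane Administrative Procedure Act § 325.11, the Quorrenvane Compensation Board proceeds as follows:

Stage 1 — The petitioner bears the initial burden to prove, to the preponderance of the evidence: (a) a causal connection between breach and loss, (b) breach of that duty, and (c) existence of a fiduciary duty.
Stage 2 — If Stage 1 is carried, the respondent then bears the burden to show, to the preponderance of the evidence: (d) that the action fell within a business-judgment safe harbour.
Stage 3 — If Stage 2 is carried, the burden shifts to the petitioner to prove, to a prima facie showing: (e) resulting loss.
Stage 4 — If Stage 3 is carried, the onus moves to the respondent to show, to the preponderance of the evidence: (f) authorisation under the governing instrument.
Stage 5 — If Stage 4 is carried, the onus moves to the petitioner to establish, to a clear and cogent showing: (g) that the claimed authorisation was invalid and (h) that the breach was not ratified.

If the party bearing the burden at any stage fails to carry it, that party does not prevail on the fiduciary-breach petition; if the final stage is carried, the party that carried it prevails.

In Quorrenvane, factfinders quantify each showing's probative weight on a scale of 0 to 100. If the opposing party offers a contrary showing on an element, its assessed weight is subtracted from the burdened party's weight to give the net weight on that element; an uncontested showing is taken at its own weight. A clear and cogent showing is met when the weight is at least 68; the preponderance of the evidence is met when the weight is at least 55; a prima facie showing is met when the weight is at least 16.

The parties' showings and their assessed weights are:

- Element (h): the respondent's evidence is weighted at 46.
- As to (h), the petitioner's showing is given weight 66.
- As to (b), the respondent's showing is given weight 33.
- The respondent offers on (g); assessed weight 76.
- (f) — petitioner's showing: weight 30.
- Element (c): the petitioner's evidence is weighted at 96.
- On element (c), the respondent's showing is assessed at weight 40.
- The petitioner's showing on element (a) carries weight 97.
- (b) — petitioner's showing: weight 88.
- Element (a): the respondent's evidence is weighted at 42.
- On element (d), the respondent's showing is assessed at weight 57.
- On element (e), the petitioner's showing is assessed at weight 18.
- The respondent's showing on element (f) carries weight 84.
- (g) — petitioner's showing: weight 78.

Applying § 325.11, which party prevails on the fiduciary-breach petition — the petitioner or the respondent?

petitioner

Stage 1 (petitioner, the preponderance of the evidence, weight is at least 55): (a) net 97−42=55 ≥ 55 — meets; (b) net 88−33=55 ≥ 55 — meets; (c) net 96−40=56 ≥ 55 — meets.
  All elements met. The burden passes to the respondent.
Stage 2 (respondent, the preponderance of the evidence, weight is at least 55): (d) 57 ≥ 55 — meets.
  All elements met. The burden passes to the petitioner.
Stage 3 (petitioner, a prima facie showing, weight is at least 16): (e) 18 ≥ 16 — meets.
  The petitioner carries Stage 3; the respondent now bears the burden.
Stage 4 (respondent, the preponderance of the evidence, weight is at least 55): (f) net 84−30=54 < 55 — fails.
  The respondent does not carry Stage 4.
The petitioner prevails.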